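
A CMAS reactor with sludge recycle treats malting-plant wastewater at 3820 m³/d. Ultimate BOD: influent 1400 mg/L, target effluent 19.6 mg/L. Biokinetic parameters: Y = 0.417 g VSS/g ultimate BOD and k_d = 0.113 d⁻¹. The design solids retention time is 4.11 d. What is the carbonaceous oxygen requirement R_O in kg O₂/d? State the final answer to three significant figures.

Correct the yield for decay: Y_obs = Y/(1 + k_d θ_c) = 0.417 / (1 + 0.113 × 4.11) = 0.417 / 1.464 = 0.2848.
Q·(S₀ − S) = 3820 × (1400 − 19.6) × 10⁻³ = 5273 kg/d removed.
Biomass synthesised: P_X = Y_obs × 5273 = 1502 kg VSS/d.
R_O = Q·ΔS − 1.42 P_X = 5273 − 2132 = 3141 kg O₂/d.

R_O ≈ 3140 kg O₂/d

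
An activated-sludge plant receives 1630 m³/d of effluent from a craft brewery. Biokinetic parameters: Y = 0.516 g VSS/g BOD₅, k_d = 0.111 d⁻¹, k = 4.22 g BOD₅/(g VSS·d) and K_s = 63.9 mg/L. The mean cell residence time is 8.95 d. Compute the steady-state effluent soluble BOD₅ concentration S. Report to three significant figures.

S ≈ 7.28 mg/L

From the Monod/SRT balance for a CMAS, S = K_s·(1+k_d θ_c)/[θ_c·(Y k − k_d) − 1] = 63.9 × (1 + 0.111 × 8.95) / [8.95 × (0.516 × 4.22 − 0.111) − 1] = 127.4 / 17.50 = 7.281 mg/L.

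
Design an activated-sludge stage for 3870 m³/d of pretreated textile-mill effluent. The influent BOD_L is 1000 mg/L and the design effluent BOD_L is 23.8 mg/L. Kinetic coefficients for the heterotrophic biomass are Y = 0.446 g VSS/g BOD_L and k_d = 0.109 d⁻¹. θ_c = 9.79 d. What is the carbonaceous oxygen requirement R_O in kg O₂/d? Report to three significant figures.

Correct the yield for decay: Y_obs = Y/(1 + k_d θ_c) = 0.446 / (1 + 0.109 × 9.79) = 0.446 / 2.067 = 0.2158.
Mass of BOD_L removed per day: Q(S₀ − S) = 3870 × 976.2 g/m³ = 3778 kg/d.
P_X = Y_obs·Q·(S₀ − S) = 0.2158 × 3778 = 815.1 kg VSS/d.
Carbonaceous O₂ demand = substrate oxidised − cell-mass equivalent = 3778 − 1.42 × 815.1 = 2620 kg O₂/d.

R_O ≈ 2620 kg O₂/d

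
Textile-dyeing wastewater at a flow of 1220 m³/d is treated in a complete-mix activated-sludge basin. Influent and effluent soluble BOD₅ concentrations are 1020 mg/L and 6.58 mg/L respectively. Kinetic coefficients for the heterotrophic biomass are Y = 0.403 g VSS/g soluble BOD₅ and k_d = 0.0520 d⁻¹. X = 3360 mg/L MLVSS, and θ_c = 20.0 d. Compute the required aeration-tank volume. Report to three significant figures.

V ≈ 1450 m³

From the SRT design equation V = Y Q (S₀−S) θ_c / [X (1 + k_d θ_c)] = 0.403 × 1220 × (1020 − 6.58) × 20.0 / [3360 × (1 + 0.0520 × 20.0)] = 9.97×10^6 / 6854 = 1454 m³.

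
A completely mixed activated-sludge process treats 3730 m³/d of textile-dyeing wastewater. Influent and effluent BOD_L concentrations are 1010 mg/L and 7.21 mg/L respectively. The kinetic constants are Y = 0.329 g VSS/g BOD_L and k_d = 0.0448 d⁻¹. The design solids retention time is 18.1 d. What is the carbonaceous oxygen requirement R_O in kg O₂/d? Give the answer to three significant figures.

R_O ≈ 2780 kg O₂/d

Correct the yield for decay: Y_obs = Y/(1 + k_d θ_c) = 0.329 / (1 + 0.0448 × 18.1) = 0.329 / 1.811 = 0.1817.
Q·(S₀ − S) = 3730 × (1010 − 7.21) × 10⁻³ = 3740 kg/d removed.
Biomass synthesised: P_X = Y_obs × 3740 = 679.6 kg VSS/d.
R_O = Q·ΔS − 1.42 P_X = 3740 − 965.0 = 2775 kg O₂/d.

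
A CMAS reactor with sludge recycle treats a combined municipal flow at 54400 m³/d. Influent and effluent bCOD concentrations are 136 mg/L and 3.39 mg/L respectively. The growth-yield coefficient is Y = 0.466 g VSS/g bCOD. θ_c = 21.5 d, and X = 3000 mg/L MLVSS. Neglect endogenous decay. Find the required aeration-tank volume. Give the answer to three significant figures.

V ≈ 24100 m³

Biomass mass balance (decay neglected): V·X = Y·Q·(S₀ − S)·θ_c, so V = 0.466 × 54400 × (136 − 3.39) × 21.5 / 3000 = 24092 m³.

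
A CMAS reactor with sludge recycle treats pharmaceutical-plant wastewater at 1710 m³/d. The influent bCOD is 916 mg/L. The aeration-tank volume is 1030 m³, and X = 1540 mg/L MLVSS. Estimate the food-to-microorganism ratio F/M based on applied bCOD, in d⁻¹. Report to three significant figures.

F/M ≈ 0.987 d⁻¹

F/M = applied load / biomass = Q·S₀/(V·X) = 1710 × 916 / (1030 × 1540) = 0.9875 d⁻¹.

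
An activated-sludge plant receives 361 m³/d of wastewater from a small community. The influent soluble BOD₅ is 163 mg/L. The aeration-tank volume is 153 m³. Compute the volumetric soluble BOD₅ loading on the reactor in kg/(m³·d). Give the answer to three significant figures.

L_v ≈ 0.385 kg soluble BOD₅/(m³·d)

Volumetric loading L_v = Q·S₀ / V = 361 × 163 g/m³ / 153.0 m³ = 384.6 g/(m³·d) = 0.3846 kg soluble BOD₅/(m³·d).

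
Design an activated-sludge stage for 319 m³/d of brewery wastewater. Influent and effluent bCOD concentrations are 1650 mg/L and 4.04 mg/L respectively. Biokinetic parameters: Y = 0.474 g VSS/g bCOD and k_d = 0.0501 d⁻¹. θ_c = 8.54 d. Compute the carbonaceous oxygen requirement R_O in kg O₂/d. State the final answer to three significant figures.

R_O ≈ 278 kg O₂/d

Y_obs = Y / (1 + k_d θ_c) = 0.474 / (1 + 0.0501 × 8.54) = 0.474 / 1.428 = 0.3320.
Mass of bCOD removed per day: Q(S₀ − S) = 319 × 1646 g/m³ = 525.1 kg/d.
Net sludge production P_X = 0.3320 × 525.1 = 174.3 kg VSS/d.
Carbonaceous O₂ demand = substrate oxidised − cell-mass equivalent = 525.1 − 1.42 × 174.3 = 277.6 kg O₂/d.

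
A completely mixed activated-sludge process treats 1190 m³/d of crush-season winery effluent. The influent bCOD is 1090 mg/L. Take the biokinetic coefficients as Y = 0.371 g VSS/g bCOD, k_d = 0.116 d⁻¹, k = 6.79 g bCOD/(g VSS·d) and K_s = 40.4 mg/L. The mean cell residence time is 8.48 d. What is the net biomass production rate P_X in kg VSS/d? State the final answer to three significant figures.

For a completely mixed reactor with recycle the Lawrence–McCarty relation gives S = K_s·(1 + k_d·θ_c) / [θ_c·(Y·k − k_d) − 1] = 40.4 × (1 + 0.116 × 8.48) / [8.48 × (0.371 × 6.79 − 0.116) − 1] = 80.14 / 19.38 = 4.136 mg/L.
Y_obs = Y / (1 + k_d θ_c) = 0.371 / (1 + 0.116 × 8.48) = 0.371 / 1.984 = 0.1870.
Mass of bCOD removed per day: Q(S₀ − S) = 1190 × 1086 g/m³ = 1292 kg/d.
P_X = Y_obs · Q(S₀ − S) = 0.1870 × 1292 = 241.7 kg VSS/d.

P_X ≈ 242 kg VSS/d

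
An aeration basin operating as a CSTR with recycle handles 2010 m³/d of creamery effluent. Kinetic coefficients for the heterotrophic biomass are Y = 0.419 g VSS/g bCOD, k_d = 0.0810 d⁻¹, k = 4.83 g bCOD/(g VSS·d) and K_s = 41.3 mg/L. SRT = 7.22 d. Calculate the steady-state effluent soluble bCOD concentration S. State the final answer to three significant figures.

S ≈ 5.02 mg/L

For a completely mixed reactor with recycle the Lawrence–McCarty relation gives S = K_s·(1 + k_d·θ_c) / [θ_c·(Y·k − k_d) − 1] = 41.3 × (1 + 0.0810 × 7.22) / [7.22 × (0.419 × 4.83 − 0.0810) − 1] = 65.45 / 13.03 = 5.024 mg/L.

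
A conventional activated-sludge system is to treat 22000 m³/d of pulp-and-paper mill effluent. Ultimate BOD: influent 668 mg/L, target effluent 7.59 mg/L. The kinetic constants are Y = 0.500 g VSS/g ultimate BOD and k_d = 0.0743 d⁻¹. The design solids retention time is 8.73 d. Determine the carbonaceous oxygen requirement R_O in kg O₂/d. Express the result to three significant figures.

R_O ≈ 8270 kg O₂/d

Y_obs = Y / (1 + k_d θ_c) = 0.500 / (1 + 0.0743 × 8.73) = 0.500 / 1.649 = 0.3033.
Substrate removed = Q·(S₀ − S) = 22000 m³/d × (668 − 7.59) g/m³ = 1.45×10^7 g/d = 14529 kg/d.
Biomass synthesised: P_X = Y_obs × 14529 = 4406 kg VSS/d.
Carbonaceous O₂ demand = substrate oxidised − cell-mass equivalent = 14529 − 1.42 × 4406 = 8272 kg O₂/d.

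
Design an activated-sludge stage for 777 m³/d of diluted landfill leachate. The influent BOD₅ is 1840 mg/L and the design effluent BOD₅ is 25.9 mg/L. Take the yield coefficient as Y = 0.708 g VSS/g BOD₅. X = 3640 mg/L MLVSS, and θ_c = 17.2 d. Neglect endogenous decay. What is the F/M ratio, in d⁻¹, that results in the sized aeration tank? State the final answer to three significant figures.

Biomass mass balance (decay neglected): V·X = Y·Q·(S₀ − S)·θ_c, so V = 0.708 × 777 × (1840 − 25.9) × 17.2 / 3640 = 4716 m³.
Food-to-microorganism ratio F/M = Q S₀ / (V X) = 777 × 1840 / (4716 × 3640) = 0.08329 d⁻¹.

F/M ≈ 0.0833 d⁻¹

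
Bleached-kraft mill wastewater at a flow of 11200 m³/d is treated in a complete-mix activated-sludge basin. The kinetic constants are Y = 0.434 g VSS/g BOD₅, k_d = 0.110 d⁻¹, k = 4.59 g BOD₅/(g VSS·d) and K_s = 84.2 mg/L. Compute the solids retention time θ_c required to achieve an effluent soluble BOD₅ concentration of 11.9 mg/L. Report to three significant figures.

At the target effluent, Y k S/(K_s+S) = 0.434×4.59×11.9/96.10 = 0.2467 d⁻¹.
θ_c = 1/(μ − k_d) = 1/(0.2467 − 0.110) = 1/0.1367 = 7.317 d.

θ_c ≈ 7.32 d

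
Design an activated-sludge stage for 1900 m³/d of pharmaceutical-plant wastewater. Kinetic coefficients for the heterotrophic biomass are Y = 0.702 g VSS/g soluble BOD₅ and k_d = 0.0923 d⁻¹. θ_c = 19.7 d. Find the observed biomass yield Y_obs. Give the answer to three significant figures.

Y_obs ≈ 0.249 g VSS/g soluble BOD₅

Correct the yield for decay: Y_obs = Y/(1 + k_d θ_c) = 0.702 / (1 + 0.0923 × 19.7) = 0.702 / 2.818 = 0.2491.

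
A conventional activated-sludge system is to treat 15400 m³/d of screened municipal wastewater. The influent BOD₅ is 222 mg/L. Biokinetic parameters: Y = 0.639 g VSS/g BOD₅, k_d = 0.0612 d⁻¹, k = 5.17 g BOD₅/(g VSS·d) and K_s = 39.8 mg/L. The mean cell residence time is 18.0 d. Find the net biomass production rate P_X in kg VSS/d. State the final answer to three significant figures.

Effluent substrate depends only on kinetics and SRT: S = K_s(1 + k_d θ_c) / [θ_c(Yk − k_d) − 1] = 39.8 × (1 + 0.0612 × 18.0) / [18.0 × (0.639 × 5.17 − 0.0612) − 1] = 83.64 / 57.36 = 1.458 mg/L.
Y_obs = Y / (1 + k_d θ_c) = 0.639 / (1 + 0.0612 × 18.0) = 0.639 / 2.102 = 0.3041.
Mass of BOD₅ removed per day: Q(S₀ − S) = 15400 × 220.5 g/m³ = 3396 kg/d.
So the net sludge growth is P_X = 0.3041 × 3396 = 1033 kg VSS/d.

P_X ≈ 1030 kg VSS/d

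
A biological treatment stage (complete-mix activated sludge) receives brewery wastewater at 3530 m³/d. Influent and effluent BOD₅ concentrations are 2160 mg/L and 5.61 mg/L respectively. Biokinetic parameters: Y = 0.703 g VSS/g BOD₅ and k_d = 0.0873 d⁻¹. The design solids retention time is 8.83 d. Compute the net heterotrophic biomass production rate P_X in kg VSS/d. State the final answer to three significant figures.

P_X ≈ 3020 kg VSS/d

Y_obs = Y / (1 + k_d θ_c) = 0.703 / (1 + 0.0873 × 8.83) = 0.703 / 1.771 = 0.3970.
Mass of BOD₅ removed per day: Q(S₀ − S) = 3530 × 2154 g/m³ = 7605 kg/d.
P_X = Y_obs · Q(S₀ − S) = 0.3970 × 7605 = 3019 kg VSS/d.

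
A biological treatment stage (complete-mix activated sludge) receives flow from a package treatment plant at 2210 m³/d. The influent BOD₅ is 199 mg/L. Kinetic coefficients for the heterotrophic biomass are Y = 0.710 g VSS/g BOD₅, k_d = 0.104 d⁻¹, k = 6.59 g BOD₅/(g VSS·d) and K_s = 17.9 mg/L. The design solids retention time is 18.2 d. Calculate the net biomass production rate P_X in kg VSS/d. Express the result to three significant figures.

Effluent substrate depends only on kinetics and SRT: S = K_s(1 + k_d θ_c) / [θ_c(Yk − k_d) − 1] = 17.9 × (1 + 0.104 × 18.2) / [18.2 × (0.710 × 6.59 − 0.104) − 1] = 51.78 / 82.26 = 0.6295 mg/L.
Correct the yield for decay: Y_obs = Y/(1 + k_d θ_c) = 0.710 / (1 + 0.104 × 18.2) = 0.710 / 2.893 = 0.2454.
Mass of BOD₅ removed per day: Q(S₀ − S) = 2210 × 198.4 g/m³ = 438.4 kg/d.
P_X = Y_obs · Q(S₀ − S) = 0.2454 × 438.4 = 107.6 kg VSS/d.

P_X ≈ 108 kg VSS/d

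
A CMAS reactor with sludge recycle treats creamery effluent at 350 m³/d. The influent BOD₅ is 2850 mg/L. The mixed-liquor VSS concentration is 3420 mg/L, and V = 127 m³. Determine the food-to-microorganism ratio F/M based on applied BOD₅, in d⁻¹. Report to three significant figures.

F/M = Q·S₀ / (V·X) = 350 × 2850 / (127.0 × 3420) = 2.297 g BOD₅·(g VSS·d)⁻¹.

F/M ≈ 2.30 d⁻¹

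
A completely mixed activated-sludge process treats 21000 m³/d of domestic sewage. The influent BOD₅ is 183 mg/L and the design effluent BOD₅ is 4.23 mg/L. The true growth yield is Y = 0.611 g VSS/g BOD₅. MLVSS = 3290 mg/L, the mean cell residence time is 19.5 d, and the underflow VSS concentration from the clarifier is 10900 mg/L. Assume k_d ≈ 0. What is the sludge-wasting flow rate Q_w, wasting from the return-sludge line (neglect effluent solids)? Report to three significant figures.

With k_d = 0 the design equation reduces to V = Y Q (S₀−S) θ_c / X = 0.611 × 21000 × (183 − 4.23) × 19.5 / 3290 = 13595 m³.
Wasting from the return line (neglecting effluent solids): Q_w = V·X / (θ_c·X_r) = 13595 × 3290 / (19.5 × 10900) = 210.4 m³/d.

Q_w ≈ 210 m³/d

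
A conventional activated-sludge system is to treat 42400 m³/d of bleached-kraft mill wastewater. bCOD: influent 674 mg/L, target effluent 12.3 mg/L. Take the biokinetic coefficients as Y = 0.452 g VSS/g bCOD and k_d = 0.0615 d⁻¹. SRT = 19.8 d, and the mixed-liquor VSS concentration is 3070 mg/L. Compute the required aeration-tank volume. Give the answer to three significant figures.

V ≈ 36900 m³

Steady-state biomass mass balance: V·X·(1 + k_d·θ_c) = Y·Q·(S₀ − S)·θ_c, so V = 0.452 × 42400 × (674 − 12.3) × 19.8 / [3070 × (1 + 0.0615 × 19.8)] = 2.51×10^8 / 6808 = 36880 m³.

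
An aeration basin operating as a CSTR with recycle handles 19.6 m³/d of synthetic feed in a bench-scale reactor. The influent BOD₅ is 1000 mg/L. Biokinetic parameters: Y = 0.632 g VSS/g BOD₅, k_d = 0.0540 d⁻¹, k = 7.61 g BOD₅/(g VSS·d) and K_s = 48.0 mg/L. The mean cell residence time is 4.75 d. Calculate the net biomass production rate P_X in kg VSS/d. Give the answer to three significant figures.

P_X ≈ 9.83 kg VSS/d

For a completely mixed reactor with recycle the Lawrence–McCarty relation gives S = K_s·(1 + k_d·θ_c) / [θ_c·(Y·k − k_d) − 1] = 48.0 × (1 + 0.0540 × 4.75) / [4.75 × (0.632 × 7.61 − 0.0540) − 1] = 60.31 / 21.59 = 2.794 mg/L.
Observed yield with endogenous decay: Y_obs = Y / (1 + k_d·θ_c) = 0.632 / (1 + 0.0540 × 4.75) = 0.632 / 1.256 = 0.5030 g VSS/g BOD₅.
Mass of BOD₅ removed per day: Q(S₀ − S) = 19.6 × 997.2 g/m³ = 19.55 kg/d.
Biomass produced: P_X = Y_obs·Q·ΔS = 0.5030 × 19.55 ≈ 9.831 kg VSS/d.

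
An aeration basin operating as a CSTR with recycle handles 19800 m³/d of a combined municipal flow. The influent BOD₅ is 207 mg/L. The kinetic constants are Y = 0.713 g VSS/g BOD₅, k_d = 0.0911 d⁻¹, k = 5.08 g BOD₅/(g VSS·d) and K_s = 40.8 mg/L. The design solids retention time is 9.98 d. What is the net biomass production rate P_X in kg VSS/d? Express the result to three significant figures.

From the Monod/SRT balance for a CMAS, S = K_s·(1+k_d θ_c)/[θ_c·(Y k − k_d) − 1] = 40.8 × (1 + 0.0911 × 9.98) / [9.98 × (0.713 × 5.08 − 0.0911) − 1] = 77.89 / 34.24 = 2.275 mg/L.
Observed yield with endogenous decay: Y_obs = Y / (1 + k_d·θ_c) = 0.713 / (1 + 0.0911 × 9.98) = 0.713 / 1.909 = 0.3735 g VSS/g BOD₅.
ΔS = 207 − 2.28 = 204.7 mg/L, so the substrate removal rate is 19800 × 204.7/1000 = 4053 kg BOD₅/d.
P_X = Y_obs · Q(S₀ − S) = 0.3735 × 4053 = 1514 kg VSS/d.

P_X ≈ 1510 kg VSS/d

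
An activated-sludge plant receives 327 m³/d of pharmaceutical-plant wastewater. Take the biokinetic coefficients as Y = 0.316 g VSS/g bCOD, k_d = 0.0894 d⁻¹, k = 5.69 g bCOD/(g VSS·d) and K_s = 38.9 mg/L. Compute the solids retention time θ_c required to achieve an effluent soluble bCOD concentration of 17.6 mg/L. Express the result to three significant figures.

θ_c ≈ 2.12 d

From 1/θ_c = Y·k·S/(K_s + S) − k_d: Y·k·S/(K_s+S) = 0.316 × 5.69 × 17.6 / (38.9 + 17.6) = 0.5601 d⁻¹.
1/θ_c = 0.5601 − 0.0894 = 0.4707 d⁻¹, so θ_c = 2.125 d.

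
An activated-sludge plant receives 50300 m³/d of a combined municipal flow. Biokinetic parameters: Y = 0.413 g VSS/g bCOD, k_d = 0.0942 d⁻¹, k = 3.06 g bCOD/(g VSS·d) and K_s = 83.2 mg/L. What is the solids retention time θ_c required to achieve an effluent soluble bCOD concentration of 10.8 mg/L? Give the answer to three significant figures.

At the target effluent, Y k S/(K_s+S) = 0.413×3.06×10.8/94.00 = 0.1452 d⁻¹.
θ_c = 1/(μ − k_d) = 1/(0.1452 − 0.0942) = 1/0.05100 = 19.61 d.

θ_c ≈ 19.6 d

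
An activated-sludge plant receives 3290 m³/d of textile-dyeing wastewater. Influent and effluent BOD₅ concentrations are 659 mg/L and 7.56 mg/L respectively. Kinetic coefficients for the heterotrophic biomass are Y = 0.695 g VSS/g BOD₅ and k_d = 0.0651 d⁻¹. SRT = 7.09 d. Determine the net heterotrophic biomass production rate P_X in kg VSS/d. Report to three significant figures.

The observed yield is Y_obs = Y/(1 + k_d·θ_c) = 0.695 / (1 + 0.0651 × 7.09) = 0.695 / 1.462 = 0.4755 g VSS per g BOD₅ removed.
ΔS = 659 − 7.56 = 651.4 mg/L, so the substrate removal rate is 3290 × 651.4/1000 = 2143 kg BOD₅/d.
P_X = Y_obs · Q(S₀ − S) = 0.4755 × 2143 = 1019 kg VSS/d.

P_X ≈ 1020 kg VSS/d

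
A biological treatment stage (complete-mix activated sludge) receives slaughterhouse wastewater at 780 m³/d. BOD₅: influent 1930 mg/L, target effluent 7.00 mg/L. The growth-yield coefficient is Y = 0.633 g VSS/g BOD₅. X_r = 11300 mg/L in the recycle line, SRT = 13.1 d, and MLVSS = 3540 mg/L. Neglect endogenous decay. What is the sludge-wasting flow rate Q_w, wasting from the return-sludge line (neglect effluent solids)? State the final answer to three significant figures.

Q_w ≈ 84.0 m³/d

Biomass mass balance (decay neglected): V·X = Y·Q·(S₀ − S)·θ_c, so V = 0.633 × 780 × (1930 − 7.00) × 13.1 / 3540 = 3514 m³.
Wasting from the return line (neglecting effluent solids): Q_w = V·X / (θ_c·X_r) = 3514 × 3540 / (13.1 × 11300) = 84.02 m³/d.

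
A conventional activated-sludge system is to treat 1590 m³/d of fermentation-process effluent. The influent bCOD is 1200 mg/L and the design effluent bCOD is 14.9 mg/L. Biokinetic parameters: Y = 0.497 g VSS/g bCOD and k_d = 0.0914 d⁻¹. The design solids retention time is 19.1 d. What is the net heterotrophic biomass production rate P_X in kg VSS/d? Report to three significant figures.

Correct the yield for decay: Y_obs = Y/(1 + k_d θ_c) = 0.497 / (1 + 0.0914 × 19.1) = 0.497 / 2.746 = 0.1810.
Mass of bCOD removed per day: Q(S₀ − S) = 1590 × 1185 g/m³ = 1884 kg/d.
Biomass produced: P_X = Y_obs·Q·ΔS = 0.1810 × 1884 ≈ 341.1 kg VSS/d.

P_X ≈ 341 kg VSS/d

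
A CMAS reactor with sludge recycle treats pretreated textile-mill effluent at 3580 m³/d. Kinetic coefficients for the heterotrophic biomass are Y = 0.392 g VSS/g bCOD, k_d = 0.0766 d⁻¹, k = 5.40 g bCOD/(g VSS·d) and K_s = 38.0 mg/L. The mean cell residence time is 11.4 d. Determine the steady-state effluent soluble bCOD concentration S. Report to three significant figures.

From the Monod/SRT balance for a CMAS, S = K_s·(1+k_d θ_c)/[θ_c·(Y k − k_d) − 1] = 38.0 × (1 + 0.0766 × 11.4) / [11.4 × (0.392 × 5.40 − 0.0766) − 1] = 71.18 / 22.26 = 3.198 mg/L.

S ≈ 3.20 mg/L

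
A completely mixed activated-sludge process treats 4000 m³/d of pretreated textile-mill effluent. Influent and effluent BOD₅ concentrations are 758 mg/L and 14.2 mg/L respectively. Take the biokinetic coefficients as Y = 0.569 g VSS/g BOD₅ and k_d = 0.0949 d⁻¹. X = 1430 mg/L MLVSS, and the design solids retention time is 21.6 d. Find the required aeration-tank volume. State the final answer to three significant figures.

V ≈ 8380 m³

Rearranging the biomass balance for a CMAS with decay, V = Y·Q·ΔS·θ_c / [X·(1+k_d θ_c)] = 0.569 × 4000 × (758 − 14.2) × 21.6 / [1430 × (1 + 0.0949 × 21.6)] = 3.66×10^7 / 4361 = 8384 m³.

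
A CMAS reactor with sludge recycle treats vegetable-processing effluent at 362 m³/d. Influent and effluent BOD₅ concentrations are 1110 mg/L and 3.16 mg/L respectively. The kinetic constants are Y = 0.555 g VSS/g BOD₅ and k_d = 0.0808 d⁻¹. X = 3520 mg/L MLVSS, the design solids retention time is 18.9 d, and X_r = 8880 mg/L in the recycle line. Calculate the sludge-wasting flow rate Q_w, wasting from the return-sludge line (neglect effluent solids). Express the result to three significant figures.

Q_w ≈ 9.91 m³/d

Steady-state biomass mass balance: V·X·(1 + k_d·θ_c) = Y·Q·(S₀ − S)·θ_c, so V = 0.555 × 362 × (1110 − 3.16) × 18.9 / [3520 × (1 + 0.0808 × 18.9)] = 4.2×10^6 / 8895 = 472.5 m³.
θ_c = V·X/(Q_w·X_r) when wasting from the recycle, so Q_w = V·X/(θ_c·X_r) = 472.5 × 3520 / (18.9 × 8880) = 9.909 m³/d.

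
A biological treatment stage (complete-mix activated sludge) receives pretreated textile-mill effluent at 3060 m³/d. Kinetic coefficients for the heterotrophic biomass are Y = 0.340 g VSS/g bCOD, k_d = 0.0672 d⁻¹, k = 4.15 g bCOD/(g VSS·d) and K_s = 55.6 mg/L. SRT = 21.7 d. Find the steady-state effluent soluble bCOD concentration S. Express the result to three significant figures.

For a completely mixed reactor with recycle the Lawrence–McCarty relation gives S = K_s·(1 + k_d·θ_c) / [θ_c·(Y·k − k_d) − 1] = 55.6 × (1 + 0.0672 × 21.7) / [21.7 × (0.340 × 4.15 − 0.0672) − 1] = 136.7 / 28.16 = 4.854 mg/L.

S ≈ 4.85 mg/L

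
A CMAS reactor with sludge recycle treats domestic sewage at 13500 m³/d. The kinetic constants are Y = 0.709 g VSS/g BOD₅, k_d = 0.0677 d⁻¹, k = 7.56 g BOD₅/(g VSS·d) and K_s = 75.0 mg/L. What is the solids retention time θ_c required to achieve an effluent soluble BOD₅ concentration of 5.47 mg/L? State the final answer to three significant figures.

Specific growth rate at S = 5.47 mg/L: μ = YkS/(K_s+S) = 0.709·7.56·5.47/(75.0+5.47) = 0.3644 d⁻¹.
θ_c = 1/(μ − k_d) = 1/(0.3644 − 0.0677) = 1/0.2967 = 3.371 d.

θ_c ≈ 3.37 d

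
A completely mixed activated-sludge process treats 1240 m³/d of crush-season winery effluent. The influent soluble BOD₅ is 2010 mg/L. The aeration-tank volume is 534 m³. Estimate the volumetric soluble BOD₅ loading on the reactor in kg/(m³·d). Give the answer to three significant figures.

Volumetric loading L_v = Q·S₀ / V = 1240 × 2010 g/m³ / 534.0 m³ = 4667 g/(m³·d) = 4.667 kg soluble BOD₅/(m³·d).

L_v ≈ 4.67 kg soluble BOD₅/(m³·d)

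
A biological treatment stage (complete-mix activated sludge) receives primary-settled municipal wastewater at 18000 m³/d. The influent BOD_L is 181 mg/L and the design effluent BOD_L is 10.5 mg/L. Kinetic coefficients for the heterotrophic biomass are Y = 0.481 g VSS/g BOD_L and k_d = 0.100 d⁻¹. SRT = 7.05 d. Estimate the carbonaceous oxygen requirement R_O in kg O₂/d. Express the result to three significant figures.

The observed yield is Y_obs = Y/(1 + k_d·θ_c) = 0.481 / (1 + 0.100 × 7.05) = 0.481 / 1.705 = 0.2821 g VSS per g BOD_L removed.
Substrate removed = Q·(S₀ − S) = 18000 m³/d × (181 − 10.5) g/m³ = 3.07×10^6 g/d = 3069 kg/d.
Net sludge production P_X = 0.2821 × 3069 = 865.8 kg VSS/d.
R_O = Q·ΔS − 1.42 P_X = 3069 − 1229 = 1840 kg O₂/d.

R_O ≈ 1840 kg O₂/d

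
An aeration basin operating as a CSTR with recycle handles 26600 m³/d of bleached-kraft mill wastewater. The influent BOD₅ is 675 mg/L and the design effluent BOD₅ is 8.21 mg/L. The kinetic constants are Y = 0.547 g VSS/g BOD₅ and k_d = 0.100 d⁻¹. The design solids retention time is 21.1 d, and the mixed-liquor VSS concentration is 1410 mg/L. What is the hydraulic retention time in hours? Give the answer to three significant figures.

Steady-state biomass mass balance: V·X·(1 + k_d·θ_c) = Y·Q·(S₀ − S)·θ_c, so V = 0.547 × 26600 × (675 − 8.21) × 21.1 / [1410 × (1 + 0.100 × 21.1)] = 2.05×10^8 / 4385 = 46683 m³.
HRT = V/Q = 46683 m³ / 26600 m³·d⁻¹ = 1.755 d × 24 = 42.12 h.

τ ≈ 42.1 h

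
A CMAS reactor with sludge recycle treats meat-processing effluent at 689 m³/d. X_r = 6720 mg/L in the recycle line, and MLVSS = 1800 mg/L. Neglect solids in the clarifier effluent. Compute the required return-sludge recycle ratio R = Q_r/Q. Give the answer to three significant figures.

Solids balance on the clarifier gives (1+R)X = R·X_r, so R = X/(X_r − X) = 1800 / (6720 − 1800) = 0.3659.

R ≈ 0.366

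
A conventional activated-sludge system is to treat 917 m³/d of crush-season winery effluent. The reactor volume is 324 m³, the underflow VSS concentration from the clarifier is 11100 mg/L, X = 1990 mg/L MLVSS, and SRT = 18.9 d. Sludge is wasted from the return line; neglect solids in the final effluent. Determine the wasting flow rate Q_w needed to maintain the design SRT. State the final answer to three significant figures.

Wasting from the return line (neglecting effluent solids): Q_w = V·X / (θ_c·X_r) = 324.0 × 1990 / (18.9 × 11100) = 3.073 m³/d.

Q_w ≈ 3.07 m³/d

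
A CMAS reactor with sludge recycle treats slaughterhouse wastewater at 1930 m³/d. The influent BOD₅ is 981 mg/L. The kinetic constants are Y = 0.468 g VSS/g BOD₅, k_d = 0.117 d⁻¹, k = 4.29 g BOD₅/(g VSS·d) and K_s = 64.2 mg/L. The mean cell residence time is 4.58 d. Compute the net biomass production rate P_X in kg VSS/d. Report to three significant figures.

P_X ≈ 569 kg VSS/d

Effluent substrate depends only on kinetics and SRT: S = K_s(1 + k_d θ_c) / [θ_c(Yk − k_d) − 1] = 64.2 × (1 + 0.117 × 4.58) / [4.58 × (0.468 × 4.29 − 0.117) − 1] = 98.60 / 7.659 = 12.87 mg/L.
Y_obs = Y / (1 + k_d θ_c) = 0.468 / (1 + 0.117 × 4.58) = 0.468 / 1.536 = 0.3047.
Substrate removed = Q·(S₀ − S) = 1930 m³/d × (981 − 12.9) g/m³ = 1.87×10^6 g/d = 1868 kg/d.
Biomass produced: P_X = Y_obs·Q·ΔS = 0.3047 × 1868 ≈ 569.3 kg VSS/d.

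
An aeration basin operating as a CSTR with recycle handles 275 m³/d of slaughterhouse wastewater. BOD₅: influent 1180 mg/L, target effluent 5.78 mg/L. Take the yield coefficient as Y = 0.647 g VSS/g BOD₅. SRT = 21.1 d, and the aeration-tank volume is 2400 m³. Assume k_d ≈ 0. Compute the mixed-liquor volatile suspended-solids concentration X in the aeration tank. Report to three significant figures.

From V·X = Y·Q·(S₀ − S)·θ_c (decay neglected): X = 0.647 × 275 × (1180 − 5.78) × 21.1 / 2400 = 1837 mg/L.

X ≈ 1840 mg/L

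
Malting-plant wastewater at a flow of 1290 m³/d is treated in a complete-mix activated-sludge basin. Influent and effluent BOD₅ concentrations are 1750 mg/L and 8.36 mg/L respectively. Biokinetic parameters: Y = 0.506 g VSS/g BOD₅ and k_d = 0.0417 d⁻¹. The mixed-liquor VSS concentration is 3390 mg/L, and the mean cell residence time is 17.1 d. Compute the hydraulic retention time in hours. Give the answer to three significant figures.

τ ≈ 62.3 h

Steady-state biomass mass balance: V·X·(1 + k_d·θ_c) = Y·Q·(S₀ − S)·θ_c, so V = 0.506 × 1290 × (1750 − 8.36) × 17.1 / [3390 × (1 + 0.0417 × 17.1)] = 1.94×10^7 / 5807 = 3347 m³.
τ = V/Q = 3347/1290 = 2.595 d, or 62.28 h.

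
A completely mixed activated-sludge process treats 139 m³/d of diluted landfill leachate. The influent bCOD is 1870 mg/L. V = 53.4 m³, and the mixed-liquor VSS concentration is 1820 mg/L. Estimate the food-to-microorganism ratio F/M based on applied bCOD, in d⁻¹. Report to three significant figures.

F/M = applied load / biomass = Q·S₀/(V·X) = 139 × 1870 / (53.40 × 1820) = 2.675 d⁻¹.

F/M ≈ 2.67 d⁻¹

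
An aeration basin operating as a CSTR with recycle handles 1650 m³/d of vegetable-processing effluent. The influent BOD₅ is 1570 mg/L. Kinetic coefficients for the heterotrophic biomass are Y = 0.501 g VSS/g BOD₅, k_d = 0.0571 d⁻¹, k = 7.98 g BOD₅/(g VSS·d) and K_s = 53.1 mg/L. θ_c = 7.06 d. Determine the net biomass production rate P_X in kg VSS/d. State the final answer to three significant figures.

Effluent substrate depends only on kinetics and SRT: S = K_s(1 + k_d θ_c) / [θ_c(Yk − k_d) − 1] = 53.1 × (1 + 0.0571 × 7.06) / [7.06 × (0.501 × 7.98 − 0.0571) − 1] = 74.51 / 26.82 = 2.778 mg/L.
Correct the yield for decay: Y_obs = Y/(1 + k_d θ_c) = 0.501 / (1 + 0.0571 × 7.06) = 0.501 / 1.403 = 0.3571.
Substrate removed = Q·(S₀ − S) = 1650 m³/d × (1570 − 2.78) g/m³ = 2.59×10^6 g/d = 2586 kg/d.
Net biomass production P_X = Y_obs × Q·(S₀ − S) = 0.3571 × 2586 = 923.3 kg VSS/d.

P_X ≈ 923 kg VSS/d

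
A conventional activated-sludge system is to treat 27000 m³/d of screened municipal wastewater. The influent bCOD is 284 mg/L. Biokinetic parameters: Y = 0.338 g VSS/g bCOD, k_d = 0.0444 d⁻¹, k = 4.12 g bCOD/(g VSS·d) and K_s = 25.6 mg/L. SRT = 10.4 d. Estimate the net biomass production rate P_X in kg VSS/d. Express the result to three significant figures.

For a completely mixed reactor with recycle the Lawrence–McCarty relation gives S = K_s·(1 + k_d·θ_c) / [θ_c·(Y·k − k_d) − 1] = 25.6 × (1 + 0.0444 × 10.4) / [10.4 × (0.338 × 4.12 − 0.0444) − 1] = 37.42 / 13.02 = 2.874 mg/L.
Y_obs = Y / (1 + k_d θ_c) = 0.338 / (1 + 0.0444 × 10.4) = 0.338 / 1.462 = 0.2312.
Substrate removed = Q·(S₀ − S) = 27000 m³/d × (284 − 2.87) g/m³ = 7.59×10^6 g/d = 7591 kg/d.
Net biomass production P_X = Y_obs × Q·(S₀ − S) = 0.2312 × 7591 = 1755 kg VSS/d.

P_X ≈ 1760 kg VSS/d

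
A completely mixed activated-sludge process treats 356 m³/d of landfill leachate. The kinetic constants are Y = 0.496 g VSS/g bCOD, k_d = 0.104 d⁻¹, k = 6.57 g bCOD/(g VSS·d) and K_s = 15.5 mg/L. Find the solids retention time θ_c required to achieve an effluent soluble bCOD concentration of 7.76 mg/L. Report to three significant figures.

Specific growth rate at S = 7.76 mg/L: μ = YkS/(K_s+S) = 0.496·6.57·7.76/(15.5+7.76) = 1.087 d⁻¹.
Then 1/θ_c = μ − k_d = 1.087 − 0.104 = 0.9832 d⁻¹, giving θ_c = 1.017 d.

θ_c ≈ 1.02 d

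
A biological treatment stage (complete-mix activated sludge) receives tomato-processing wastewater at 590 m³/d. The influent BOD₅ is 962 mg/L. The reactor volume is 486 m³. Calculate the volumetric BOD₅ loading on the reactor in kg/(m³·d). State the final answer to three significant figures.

L_v ≈ 1.17 kg BOD₅/(m³·d)

L_v = Q S₀ / V = 590 × 962 × 10⁻³ / 486.0 = 1.168 kg/(m³·d).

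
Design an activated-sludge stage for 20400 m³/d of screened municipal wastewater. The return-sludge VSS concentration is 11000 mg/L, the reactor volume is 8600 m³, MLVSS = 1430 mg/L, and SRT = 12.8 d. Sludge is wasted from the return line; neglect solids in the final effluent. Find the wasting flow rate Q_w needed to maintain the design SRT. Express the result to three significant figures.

Q_w ≈ 87.3 m³/d

θ_c = V·X/(Q_w·X_r) when wasting from the recycle, so Q_w = V·X/(θ_c·X_r) = 8600 × 1430 / (12.8 × 11000) = 87.34 m³/d.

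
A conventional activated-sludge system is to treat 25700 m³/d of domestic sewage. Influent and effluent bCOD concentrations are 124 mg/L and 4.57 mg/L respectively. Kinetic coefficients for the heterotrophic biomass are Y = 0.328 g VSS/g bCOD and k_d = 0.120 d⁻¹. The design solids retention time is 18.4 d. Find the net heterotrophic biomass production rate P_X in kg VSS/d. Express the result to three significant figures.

P_X ≈ 314 kg VSS/d

Observed yield with endogenous decay: Y_obs = Y / (1 + k_d·θ_c) = 0.328 / (1 + 0.120 × 18.4) = 0.328 / 3.208 = 0.1022 g VSS/g bCOD.
Substrate removed = Q·(S₀ − S) = 25700 m³/d × (124 − 4.57) g/m³ = 3.07×10^6 g/d = 3069 kg/d.
P_X = Y_obs · Q(S₀ − S) = 0.1022 × 3069 = 313.8 kg VSS/d.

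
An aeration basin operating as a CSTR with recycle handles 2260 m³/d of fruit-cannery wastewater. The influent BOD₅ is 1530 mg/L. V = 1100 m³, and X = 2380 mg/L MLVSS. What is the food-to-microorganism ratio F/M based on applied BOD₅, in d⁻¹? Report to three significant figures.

F/M ≈ 1.32 d⁻¹

Food-to-microorganism ratio F/M = Q S₀ / (V X) = 2260 × 1530 / (1100 × 2380) = 1.321 d⁻¹.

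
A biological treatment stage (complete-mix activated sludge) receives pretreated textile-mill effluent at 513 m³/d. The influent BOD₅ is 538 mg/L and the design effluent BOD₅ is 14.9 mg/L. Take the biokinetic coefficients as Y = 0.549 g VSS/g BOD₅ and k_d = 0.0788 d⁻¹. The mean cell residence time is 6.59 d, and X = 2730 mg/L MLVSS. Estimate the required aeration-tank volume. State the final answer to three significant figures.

Rearranging the biomass balance for a CMAS with decay, V = Y·Q·ΔS·θ_c / [X·(1+k_d θ_c)] = 0.549 × 513 × (538 − 14.9) × 6.59 / [2730 × (1 + 0.0788 × 6.59)] = 9.71×10^5 / 4148 = 234.1 m³.

V ≈ 234 m³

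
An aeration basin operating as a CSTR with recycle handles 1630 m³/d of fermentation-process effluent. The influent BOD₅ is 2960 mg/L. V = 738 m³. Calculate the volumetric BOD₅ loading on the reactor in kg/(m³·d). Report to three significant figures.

L_v ≈ 6.54 kg BOD₅/(m³·d)

Volumetric loading L_v = Q·S₀ / V = 1630 × 2960 g/m³ / 738.0 m³ = 6538 g/(m³·d) = 6.538 kg BOD₅/(m³·d).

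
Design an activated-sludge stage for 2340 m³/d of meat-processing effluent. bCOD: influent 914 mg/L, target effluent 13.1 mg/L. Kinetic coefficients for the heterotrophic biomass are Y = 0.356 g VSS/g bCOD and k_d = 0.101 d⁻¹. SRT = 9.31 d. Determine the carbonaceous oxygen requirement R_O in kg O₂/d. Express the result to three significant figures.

R_O ≈ 1560 kg O₂/d

The observed yield is Y_obs = Y/(1 + k_d·θ_c) = 0.356 / (1 + 0.101 × 9.31) = 0.356 / 1.940 = 0.1835 g VSS per g bCOD removed.
Q·(S₀ − S) = 2340 × (914 − 13.1) × 10⁻³ = 2108 kg/d removed.
Biomass synthesised: P_X = Y_obs × 2108 = 386.8 kg VSS/d.
R_O = Q·(S₀ − S) − 1.42·P_X = 2108 − 1.42 × 386.8 = 1559 kg O₂/d.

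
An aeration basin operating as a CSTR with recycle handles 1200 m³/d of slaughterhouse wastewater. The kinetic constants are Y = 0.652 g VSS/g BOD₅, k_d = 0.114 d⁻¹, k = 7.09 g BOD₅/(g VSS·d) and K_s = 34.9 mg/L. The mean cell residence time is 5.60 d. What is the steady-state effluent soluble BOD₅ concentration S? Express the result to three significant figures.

S ≈ 2.36 mg/L

From the Monod/SRT balance for a CMAS, S = K_s·(1+k_d θ_c)/[θ_c·(Y k − k_d) − 1] = 34.9 × (1 + 0.114 × 5.60) / [5.60 × (0.652 × 7.09 − 0.114) − 1] = 57.18 / 24.25 = 2.358 mg/L.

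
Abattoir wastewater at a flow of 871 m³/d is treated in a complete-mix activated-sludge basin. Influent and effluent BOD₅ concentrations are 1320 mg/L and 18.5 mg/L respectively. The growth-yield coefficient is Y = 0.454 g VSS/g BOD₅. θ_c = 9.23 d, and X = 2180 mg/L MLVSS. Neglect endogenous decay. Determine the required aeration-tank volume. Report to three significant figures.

V·X = Y·Q·ΔS·θ_c gives V = 0.454 × 871 × (1320 − 18.5) × 9.23 / 2180 = 2179 m³.

V ≈ 2180 m³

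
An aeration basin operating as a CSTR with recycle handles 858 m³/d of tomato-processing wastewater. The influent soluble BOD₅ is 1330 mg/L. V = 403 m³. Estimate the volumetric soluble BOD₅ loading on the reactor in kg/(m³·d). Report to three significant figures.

Applied soluble BOD₅ load per unit volume = Q·S₀/V = (858 × 1330/1000)/403.0 = 2.832 kg soluble BOD₅·m⁻³·d⁻¹.

L_v ≈ 2.83 kg soluble BOD₅/(m³·d)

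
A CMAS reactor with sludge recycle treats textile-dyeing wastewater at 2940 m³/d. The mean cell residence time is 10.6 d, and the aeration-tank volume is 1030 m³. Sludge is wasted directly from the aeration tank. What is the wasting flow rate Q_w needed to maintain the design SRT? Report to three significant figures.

With mixed-liquor wasting, θ_c = V/Q_w, so Q_w = V/θ_c = 1030/10.6 = 97.17 m³/d.

Q_w ≈ 97.2 m³/d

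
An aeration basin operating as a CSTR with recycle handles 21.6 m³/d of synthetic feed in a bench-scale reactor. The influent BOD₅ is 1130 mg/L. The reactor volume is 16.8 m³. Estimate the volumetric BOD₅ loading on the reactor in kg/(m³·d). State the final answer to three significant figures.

L_v ≈ 1.45 kg BOD₅/(m³·d)

L_v = Q S₀ / V = 21.6 × 1130 × 10⁻³ / 16.80 = 1.453 kg/(m³·d).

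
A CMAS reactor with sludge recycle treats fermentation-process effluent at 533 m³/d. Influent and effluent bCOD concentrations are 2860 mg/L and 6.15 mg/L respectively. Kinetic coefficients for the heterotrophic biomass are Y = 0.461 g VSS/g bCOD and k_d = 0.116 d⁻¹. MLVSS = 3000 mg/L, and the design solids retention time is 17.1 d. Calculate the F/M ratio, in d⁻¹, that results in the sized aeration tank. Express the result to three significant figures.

F/M ≈ 0.379 d⁻¹

Steady-state biomass mass balance: V·X·(1 + k_d·θ_c) = Y·Q·(S₀ − S)·θ_c, so V = 0.461 × 533 × (2860 − 6.15) × 17.1 / [3000 × (1 + 0.116 × 17.1)] = 1.2×10^7 / 8951 = 1340 m³.
Food-to-microorganism ratio F/M = Q S₀ / (V X) = 533 × 2860 / (1340 × 3000) = 0.3793 d⁻¹.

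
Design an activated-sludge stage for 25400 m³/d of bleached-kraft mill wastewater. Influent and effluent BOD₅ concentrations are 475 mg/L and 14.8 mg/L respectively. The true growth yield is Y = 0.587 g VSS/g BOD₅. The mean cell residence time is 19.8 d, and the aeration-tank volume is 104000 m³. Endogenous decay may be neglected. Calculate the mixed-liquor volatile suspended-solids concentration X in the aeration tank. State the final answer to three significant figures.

X ≈ 1310 mg/L

Without decay, X = Y Q (S₀−S) θ_c / V = 0.587 × 25400 × (475 − 14.8) × 19.8 / 104000 = 1306 mg/L.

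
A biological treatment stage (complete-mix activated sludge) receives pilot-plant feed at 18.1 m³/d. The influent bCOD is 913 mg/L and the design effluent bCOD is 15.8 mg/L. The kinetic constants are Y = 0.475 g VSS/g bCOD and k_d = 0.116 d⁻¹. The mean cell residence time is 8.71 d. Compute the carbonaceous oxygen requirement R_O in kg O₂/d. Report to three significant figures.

R_O ≈ 10.8 kg O₂/d

Correct the yield for decay: Y_obs = Y/(1 + k_d θ_c) = 0.475 / (1 + 0.116 × 8.71) = 0.475 / 2.010 = 0.2363.
Substrate removed = Q·(S₀ − S) = 18.1 m³/d × (913 − 15.8) g/m³ = 1.62×10^4 g/d = 16.24 kg/d.
Biomass synthesised: P_X = Y_obs × 16.24 = 3.837 kg VSS/d.
Carbonaceous O₂ demand = substrate oxidised − cell-mass equivalent = 16.24 − 1.42 × 3.837 = 10.79 kg O₂/d.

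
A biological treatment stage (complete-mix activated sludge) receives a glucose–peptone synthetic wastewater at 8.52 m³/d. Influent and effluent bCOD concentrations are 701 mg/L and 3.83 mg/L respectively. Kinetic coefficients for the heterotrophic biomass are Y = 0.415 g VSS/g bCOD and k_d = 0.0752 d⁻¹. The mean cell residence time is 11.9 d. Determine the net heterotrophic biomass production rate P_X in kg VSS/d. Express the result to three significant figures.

P_X ≈ 1.30 kg VSS/d

Observed yield with endogenous decay: Y_obs = Y / (1 + k_d·θ_c) = 0.415 / (1 + 0.0752 × 11.9) = 0.415 / 1.895 = 0.2190 g VSS/g bCOD.
Substrate removed = Q·(S₀ − S) = 8.52 m³/d × (701 − 3.83) g/m³ = 5.94×10^3 g/d = 5.940 kg/d.
P_X = Y_obs · Q(S₀ − S) = 0.2190 × 5.940 = 1.301 kg VSS/d.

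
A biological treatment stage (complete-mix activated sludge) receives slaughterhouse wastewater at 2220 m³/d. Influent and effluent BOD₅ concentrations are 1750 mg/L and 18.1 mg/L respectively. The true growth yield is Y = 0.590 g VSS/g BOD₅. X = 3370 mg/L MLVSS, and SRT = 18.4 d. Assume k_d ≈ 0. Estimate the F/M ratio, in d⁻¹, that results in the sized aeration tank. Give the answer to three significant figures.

Biomass mass balance (decay neglected): V·X = Y·Q·(S₀ − S)·θ_c, so V = 0.590 × 2220 × (1750 − 18.1) × 18.4 / 3370 = 12386 m³.
F/M = Q·S₀ / (V·X) = 2220 × 1750 / (12386 × 3370) = 0.09308 g BOD₅·(g VSS·d)⁻¹.

F/M ≈ 0.0931 d⁻¹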